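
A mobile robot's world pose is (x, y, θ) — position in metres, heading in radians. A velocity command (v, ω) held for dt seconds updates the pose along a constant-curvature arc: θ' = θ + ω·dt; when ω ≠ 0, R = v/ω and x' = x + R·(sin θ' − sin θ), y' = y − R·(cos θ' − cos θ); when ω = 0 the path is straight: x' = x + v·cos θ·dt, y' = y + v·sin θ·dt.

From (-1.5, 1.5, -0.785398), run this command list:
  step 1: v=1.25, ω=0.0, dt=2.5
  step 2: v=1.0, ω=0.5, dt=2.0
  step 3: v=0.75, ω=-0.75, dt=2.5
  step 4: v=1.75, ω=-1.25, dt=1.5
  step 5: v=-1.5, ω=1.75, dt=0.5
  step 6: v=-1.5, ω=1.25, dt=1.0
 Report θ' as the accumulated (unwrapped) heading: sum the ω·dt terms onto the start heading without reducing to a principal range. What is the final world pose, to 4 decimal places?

(3.1820, -2.1966, -1.4104)

step 1: θ'=-0.7854 (straight) → pose (0.7097, -0.7097, -0.7854)
step 2: θ'=0.2146 (R=2.0000) → pose (2.5498, -1.2496, 0.2146)
step 3: θ'=-1.6604 (R=-1.0000) → pose (3.7588, -2.3162, -1.6604)
step 4: θ'=-3.5354 (R=-1.4000) → pose (1.8272, -3.4837, -3.5354)
step 5: θ'=-2.6604 (R=-0.8571) → pose (2.5528, -3.4520, -2.6604)
step 6: θ'=-1.4104 (R=-1.2000) → pose (3.1820, -2.1966, -1.4104)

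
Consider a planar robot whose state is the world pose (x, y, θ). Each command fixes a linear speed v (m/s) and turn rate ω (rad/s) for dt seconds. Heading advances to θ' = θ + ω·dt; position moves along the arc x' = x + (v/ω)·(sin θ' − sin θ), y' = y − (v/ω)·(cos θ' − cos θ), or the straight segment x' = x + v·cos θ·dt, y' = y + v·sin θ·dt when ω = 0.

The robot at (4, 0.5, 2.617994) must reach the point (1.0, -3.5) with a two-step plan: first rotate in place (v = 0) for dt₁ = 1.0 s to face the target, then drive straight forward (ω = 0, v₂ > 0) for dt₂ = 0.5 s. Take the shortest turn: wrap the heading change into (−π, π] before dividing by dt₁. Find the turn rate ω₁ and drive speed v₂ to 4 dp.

ω₁ = 1.4509, v₂ = 10.0000

heading to target = atan2(-3.5−0.5, 1−4) = -2.2143
Δθ = wrap(-2.2143 − 2.6180) = 1.4509; ω₁ = Δθ/dt₁ = 1.4509
distance = √((1−4)² + (-3.5−0.5)²) = 5.0000; v₂ = distance/dt₂ = 10.0000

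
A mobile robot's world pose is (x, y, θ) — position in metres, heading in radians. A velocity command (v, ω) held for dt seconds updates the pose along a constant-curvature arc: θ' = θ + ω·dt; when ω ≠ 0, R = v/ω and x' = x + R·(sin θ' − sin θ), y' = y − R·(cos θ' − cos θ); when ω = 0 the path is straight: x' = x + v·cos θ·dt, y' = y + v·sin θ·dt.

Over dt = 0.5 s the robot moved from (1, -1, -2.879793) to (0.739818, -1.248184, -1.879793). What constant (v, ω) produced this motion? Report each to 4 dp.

Δθ = -1.879793 − -2.879793 = 1.000000
ω = Δθ/dt = 1.000000/0.5 = 2.0000
R = Δx/(sin θ' − sin θ) = 0.3750
v = R·ω = 0.3750·2.0000 = 0.7500

v = 0.7500, ω = 2.0000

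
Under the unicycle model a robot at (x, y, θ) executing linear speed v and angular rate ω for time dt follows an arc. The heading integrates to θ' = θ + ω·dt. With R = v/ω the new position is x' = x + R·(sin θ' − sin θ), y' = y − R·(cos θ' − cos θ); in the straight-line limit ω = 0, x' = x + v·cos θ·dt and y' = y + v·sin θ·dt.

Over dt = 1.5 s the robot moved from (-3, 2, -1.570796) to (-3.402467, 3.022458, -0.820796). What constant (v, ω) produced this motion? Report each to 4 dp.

v = -0.7500, ω = 0.5000

Δθ = -0.820796 − -1.570796 = 0.750000
ω = Δθ/dt = 0.750000/1.5 = 0.5000
R = −Δy/(cos θ' − cos θ) = -1.5000
v = R·ω = -1.5000·0.5000 = -0.7500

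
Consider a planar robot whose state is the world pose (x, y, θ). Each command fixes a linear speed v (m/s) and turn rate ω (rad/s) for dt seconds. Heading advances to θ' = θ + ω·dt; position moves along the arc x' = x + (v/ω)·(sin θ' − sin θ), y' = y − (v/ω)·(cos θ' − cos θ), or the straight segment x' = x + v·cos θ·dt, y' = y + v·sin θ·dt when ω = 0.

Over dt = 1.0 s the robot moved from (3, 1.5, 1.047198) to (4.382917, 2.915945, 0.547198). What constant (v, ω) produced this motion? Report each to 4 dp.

v = 2.0000, ω = -0.5000

Δθ = 0.547198 − 1.047198 = -0.500000
ω = Δθ/dt = -0.500000/1.0 = -0.5000
R = −Δy/(cos θ' − cos θ) = -4.0000
v = R·ω = -4.0000·-0.5000 = 2.0000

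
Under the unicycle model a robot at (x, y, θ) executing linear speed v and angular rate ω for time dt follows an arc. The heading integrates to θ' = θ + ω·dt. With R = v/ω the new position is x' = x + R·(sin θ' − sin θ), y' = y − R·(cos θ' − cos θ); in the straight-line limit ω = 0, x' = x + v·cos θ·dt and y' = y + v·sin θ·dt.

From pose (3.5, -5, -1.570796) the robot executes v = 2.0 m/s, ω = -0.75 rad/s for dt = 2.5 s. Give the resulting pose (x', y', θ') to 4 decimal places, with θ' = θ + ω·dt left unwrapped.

(0.0346, -7.5442, -3.4458)

θ' = -1.5708 + -0.75·2.5 = -3.4458
R = v/ω = 2.0/-0.75 = -2.6667
x' = 3.5 + -2.6667·(sin -3.4458 − sin -1.5708) = 0.0346
y' = -5 − -2.6667·(cos -3.4458 − cos -1.5708) = -7.5442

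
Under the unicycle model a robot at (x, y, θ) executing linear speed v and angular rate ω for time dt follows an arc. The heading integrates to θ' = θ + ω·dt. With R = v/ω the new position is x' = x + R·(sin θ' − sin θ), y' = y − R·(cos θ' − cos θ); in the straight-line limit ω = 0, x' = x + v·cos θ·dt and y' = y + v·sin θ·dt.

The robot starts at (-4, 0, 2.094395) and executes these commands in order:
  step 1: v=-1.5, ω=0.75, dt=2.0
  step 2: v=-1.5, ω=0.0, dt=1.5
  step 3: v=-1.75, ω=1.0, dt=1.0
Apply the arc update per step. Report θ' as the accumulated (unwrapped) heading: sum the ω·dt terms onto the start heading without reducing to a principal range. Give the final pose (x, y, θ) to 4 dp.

step 1: θ'=3.5944 (R=-2.0000) → pose (-1.3930, -0.7984, 3.5944)
step 2: θ'=3.5944 (straight) → pose (0.6303, 0.1859, 3.5944)
step 3: θ'=4.5944 (R=-1.7500) → pose (1.6025, 1.5535, 4.5944)

(1.6025, 1.5535, 4.5944)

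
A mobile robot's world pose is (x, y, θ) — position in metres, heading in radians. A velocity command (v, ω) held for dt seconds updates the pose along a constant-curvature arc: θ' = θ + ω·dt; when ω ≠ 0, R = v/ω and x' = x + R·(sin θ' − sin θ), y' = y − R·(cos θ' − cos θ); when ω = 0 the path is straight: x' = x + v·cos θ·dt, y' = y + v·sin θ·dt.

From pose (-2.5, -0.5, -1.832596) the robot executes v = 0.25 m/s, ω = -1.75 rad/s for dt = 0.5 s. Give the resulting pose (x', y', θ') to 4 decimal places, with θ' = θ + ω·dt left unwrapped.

θ' = -1.8326 + -1.75·0.5 = -2.7076
R = v/ω = 0.25/-1.75 = -0.1429
x' = -2.5 + -0.1429·(sin -2.7076 − sin -1.8326) = -2.5779
y' = -0.5 − -0.1429·(cos -2.7076 − cos -1.8326) = -0.5926

(-2.5779, -0.5926, -2.7076)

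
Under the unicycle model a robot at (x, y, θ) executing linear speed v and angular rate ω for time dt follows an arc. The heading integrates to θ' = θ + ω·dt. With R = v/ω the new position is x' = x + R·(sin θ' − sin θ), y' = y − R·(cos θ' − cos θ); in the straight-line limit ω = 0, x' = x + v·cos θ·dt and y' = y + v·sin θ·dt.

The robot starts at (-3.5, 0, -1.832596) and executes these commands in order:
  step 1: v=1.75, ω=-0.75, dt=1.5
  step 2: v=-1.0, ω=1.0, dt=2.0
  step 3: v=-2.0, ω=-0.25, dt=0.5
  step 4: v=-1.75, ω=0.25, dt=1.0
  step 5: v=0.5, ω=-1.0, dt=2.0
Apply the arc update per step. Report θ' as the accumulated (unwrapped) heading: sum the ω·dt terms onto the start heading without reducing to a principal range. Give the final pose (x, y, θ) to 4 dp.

(-6.4373, 1.3348, -2.8326)

step 1: θ'=-2.9576 (R=-2.3333) → pose (-5.3269, -1.6900, -2.9576)
step 2: θ'=-0.9576 (R=-1.0000) → pose (-4.6921, -0.1314, -0.9576)
step 3: θ'=-1.0826 (R=8.0000) → pose (-5.2150, 0.7202, -1.0826)
step 4: θ'=-0.8326 (R=-7.0000) → pose (-6.2195, 2.1476, -0.8326)
step 5: θ'=-2.8326 (R=-0.5000) → pose (-6.4373, 1.3348, -2.8326)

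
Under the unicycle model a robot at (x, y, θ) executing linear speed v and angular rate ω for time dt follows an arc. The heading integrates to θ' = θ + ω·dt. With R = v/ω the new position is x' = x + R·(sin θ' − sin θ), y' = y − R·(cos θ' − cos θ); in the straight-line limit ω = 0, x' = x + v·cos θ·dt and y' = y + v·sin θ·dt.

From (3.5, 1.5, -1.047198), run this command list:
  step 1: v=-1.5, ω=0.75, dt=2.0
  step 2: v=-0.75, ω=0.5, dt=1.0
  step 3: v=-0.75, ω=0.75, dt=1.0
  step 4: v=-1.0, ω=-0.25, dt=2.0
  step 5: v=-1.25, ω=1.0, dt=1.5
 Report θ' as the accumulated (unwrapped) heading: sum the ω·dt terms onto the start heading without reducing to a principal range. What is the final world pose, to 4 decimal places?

step 1: θ'=0.4528 (R=-2.0000) → pose (0.8930, 2.2985, 0.4528)
step 2: θ'=0.9528 (R=-1.5000) → pose (0.3266, 1.8187, 0.9528)
step 3: θ'=1.7028 (R=-1.0000) → pose (0.1504, 1.1077, 1.7028)
step 4: θ'=1.2028 (R=4.0000) → pose (-0.0826, -0.8578, 1.2028)
step 5: θ'=2.7028 (R=-1.2500) → pose (0.5526, -2.4390, 2.7028)

(0.5526, -2.4390, 2.7028)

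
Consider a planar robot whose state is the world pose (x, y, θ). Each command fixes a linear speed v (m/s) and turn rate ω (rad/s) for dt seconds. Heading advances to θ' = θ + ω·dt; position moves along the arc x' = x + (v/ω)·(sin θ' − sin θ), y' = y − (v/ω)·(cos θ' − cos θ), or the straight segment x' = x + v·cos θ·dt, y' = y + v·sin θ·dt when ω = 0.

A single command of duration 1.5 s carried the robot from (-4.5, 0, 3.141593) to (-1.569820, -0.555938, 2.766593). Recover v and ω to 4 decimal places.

v = -2.0000, ω = -0.2500

Δθ = 2.766593 − 3.141593 = -0.375000
ω = Δθ/dt = -0.375000/1.5 = -0.2500
R = Δx/(sin θ' − sin θ) = 8.0000
v = R·ω = 8.0000·-0.2500 = -2.0000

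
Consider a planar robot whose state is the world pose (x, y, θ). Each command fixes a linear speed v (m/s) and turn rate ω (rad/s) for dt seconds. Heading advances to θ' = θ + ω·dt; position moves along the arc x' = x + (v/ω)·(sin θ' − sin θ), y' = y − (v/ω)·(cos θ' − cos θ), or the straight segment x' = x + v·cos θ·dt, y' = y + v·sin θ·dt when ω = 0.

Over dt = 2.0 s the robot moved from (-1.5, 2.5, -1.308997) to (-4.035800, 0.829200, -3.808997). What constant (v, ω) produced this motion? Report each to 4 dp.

Δθ = -3.808997 − -1.308997 = -2.500000
ω = Δθ/dt = -2.500000/2.0 = -1.2500
R = Δx/(sin θ' − sin θ) = -1.6000
v = R·ω = -1.6000·-1.2500 = 2.0000

v = 2.0000, ω = -1.2500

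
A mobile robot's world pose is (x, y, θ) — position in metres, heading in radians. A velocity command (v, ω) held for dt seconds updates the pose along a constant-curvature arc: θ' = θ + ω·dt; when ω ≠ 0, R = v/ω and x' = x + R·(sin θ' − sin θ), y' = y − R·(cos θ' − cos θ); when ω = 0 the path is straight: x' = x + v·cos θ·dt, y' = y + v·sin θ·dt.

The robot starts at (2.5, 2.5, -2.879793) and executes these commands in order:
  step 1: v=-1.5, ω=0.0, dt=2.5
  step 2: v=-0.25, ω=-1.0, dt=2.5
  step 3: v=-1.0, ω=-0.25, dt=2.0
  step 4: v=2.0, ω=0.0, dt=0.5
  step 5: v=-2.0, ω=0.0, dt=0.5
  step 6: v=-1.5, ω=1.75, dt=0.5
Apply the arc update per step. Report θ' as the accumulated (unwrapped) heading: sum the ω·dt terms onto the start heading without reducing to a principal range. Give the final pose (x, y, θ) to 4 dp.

step 1: θ'=-2.8798 (straight) → pose (6.1222, 3.4706, -2.8798)
step 2: θ'=-5.3798 (R=0.2500) → pose (6.3833, 3.0744, -5.3798)
step 3: θ'=-5.8798 (R=4.0000) → pose (4.8117, 1.8712, -5.8798)
step 4: θ'=-5.8798 (straight) → pose (5.7315, 2.2638, -5.8798)
step 5: θ'=-5.8798 (straight) → pose (4.8117, 1.8712, -5.8798)
step 6: θ'=-5.0048 (R=-0.8571) → pose (4.3274, 1.3299, -5.0048)

(4.3274, 1.3299, -5.0048)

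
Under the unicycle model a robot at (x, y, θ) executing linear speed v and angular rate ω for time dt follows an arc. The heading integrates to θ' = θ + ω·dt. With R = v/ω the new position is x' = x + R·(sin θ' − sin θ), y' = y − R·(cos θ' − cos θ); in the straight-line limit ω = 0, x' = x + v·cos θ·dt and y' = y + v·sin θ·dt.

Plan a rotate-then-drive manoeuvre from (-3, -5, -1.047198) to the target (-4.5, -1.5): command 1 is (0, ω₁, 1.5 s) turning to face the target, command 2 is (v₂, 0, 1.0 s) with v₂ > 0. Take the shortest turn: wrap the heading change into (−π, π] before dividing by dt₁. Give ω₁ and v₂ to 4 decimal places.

heading to target = atan2(-1.5−-5, -4.5−-3) = 1.9757
Δθ = wrap(1.9757 − -1.0472) = 3.0229; ω₁ = Δθ/dt₁ = 2.0153
distance = √((-4.5−-3)² + (-1.5−-5)²) = 3.8079; v₂ = distance/dt₂ = 3.8079

ω₁ = 2.0153, v₂ = 3.8079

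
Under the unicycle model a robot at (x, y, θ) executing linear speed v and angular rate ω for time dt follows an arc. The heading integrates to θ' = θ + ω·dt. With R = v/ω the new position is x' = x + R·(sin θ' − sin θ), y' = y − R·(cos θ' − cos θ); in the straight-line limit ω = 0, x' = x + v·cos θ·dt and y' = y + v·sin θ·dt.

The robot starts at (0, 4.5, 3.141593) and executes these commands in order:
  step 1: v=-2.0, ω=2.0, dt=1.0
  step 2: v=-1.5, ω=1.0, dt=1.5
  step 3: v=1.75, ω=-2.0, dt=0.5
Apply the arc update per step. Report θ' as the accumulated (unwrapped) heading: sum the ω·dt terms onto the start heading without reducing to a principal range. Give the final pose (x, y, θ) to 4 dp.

step 1: θ'=5.1416 (R=-1.0000) → pose (0.9093, 5.9161, 5.1416)
step 2: θ'=6.6416 (R=-1.5000) → pose (-0.9808, 6.6966, 6.6416)
step 3: θ'=5.6416 (R=-0.8750) → pose (-0.1502, 6.5782, 5.6416)

(-0.1502, 6.5782, 5.6416)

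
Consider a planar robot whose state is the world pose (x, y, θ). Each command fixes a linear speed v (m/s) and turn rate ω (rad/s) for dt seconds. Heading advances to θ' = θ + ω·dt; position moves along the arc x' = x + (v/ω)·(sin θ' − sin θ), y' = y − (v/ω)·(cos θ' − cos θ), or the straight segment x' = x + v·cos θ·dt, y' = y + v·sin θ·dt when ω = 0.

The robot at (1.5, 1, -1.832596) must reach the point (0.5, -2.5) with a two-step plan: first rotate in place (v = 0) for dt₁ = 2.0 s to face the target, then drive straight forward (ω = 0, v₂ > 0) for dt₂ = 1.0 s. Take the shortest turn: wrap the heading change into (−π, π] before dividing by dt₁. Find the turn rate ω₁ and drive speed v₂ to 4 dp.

heading to target = atan2(-2.5−1, 0.5−1.5) = -1.8491
Δθ = wrap(-1.8491 − -1.8326) = -0.0165; ω₁ = Δθ/dt₁ = -0.0082
distance = √((0.5−1.5)² + (-2.5−1)²) = 3.6401; v₂ = distance/dt₂ = 3.6401

ω₁ = -0.0082, v₂ = 3.6401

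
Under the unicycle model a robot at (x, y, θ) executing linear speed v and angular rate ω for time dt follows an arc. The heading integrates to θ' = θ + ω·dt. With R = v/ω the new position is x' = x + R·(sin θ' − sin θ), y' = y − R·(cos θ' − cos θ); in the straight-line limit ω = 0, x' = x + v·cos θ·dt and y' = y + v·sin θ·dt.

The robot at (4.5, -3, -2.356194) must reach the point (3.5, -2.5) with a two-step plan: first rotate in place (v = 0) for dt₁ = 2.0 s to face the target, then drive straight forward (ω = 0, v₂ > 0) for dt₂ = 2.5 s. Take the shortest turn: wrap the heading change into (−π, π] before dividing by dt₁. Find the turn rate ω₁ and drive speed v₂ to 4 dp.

ω₁ = -0.6245, v₂ = 0.4472

heading to target = atan2(-2.5−-3, 3.5−4.5) = 2.6779
Δθ = wrap(2.6779 − -2.3562) = -1.2490; ω₁ = Δθ/dt₁ = -0.6245
distance = √((3.5−4.5)² + (-2.5−-3)²) = 1.1180; v₂ = distance/dt₂ = 0.4472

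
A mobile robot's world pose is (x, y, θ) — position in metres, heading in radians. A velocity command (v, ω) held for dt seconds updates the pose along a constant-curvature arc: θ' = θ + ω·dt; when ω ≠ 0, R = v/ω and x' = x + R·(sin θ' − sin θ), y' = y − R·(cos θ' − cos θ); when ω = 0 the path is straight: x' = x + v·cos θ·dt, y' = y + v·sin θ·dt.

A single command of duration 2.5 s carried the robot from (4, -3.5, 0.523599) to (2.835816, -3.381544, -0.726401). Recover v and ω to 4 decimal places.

v = -0.5000, ω = -0.5000

Δθ = -0.726401 − 0.523599 = -1.250000
ω = Δθ/dt = -1.250000/2.5 = -0.5000
R = Δx/(sin θ' − sin θ) = 1.0000
v = R·ω = 1.0000·-0.5000 = -0.5000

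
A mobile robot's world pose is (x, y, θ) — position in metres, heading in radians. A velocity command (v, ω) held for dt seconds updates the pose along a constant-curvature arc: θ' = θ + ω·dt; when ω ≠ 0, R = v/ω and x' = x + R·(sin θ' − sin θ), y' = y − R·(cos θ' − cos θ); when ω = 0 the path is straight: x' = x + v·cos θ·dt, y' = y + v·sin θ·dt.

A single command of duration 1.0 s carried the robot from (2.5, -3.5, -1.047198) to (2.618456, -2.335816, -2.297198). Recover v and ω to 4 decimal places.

Δθ = -2.297198 − -1.047198 = -1.250000
ω = Δθ/dt = -1.250000/1.0 = -1.2500
R = −Δy/(cos θ' − cos θ) = 1.0000
v = R·ω = 1.0000·-1.2500 = -1.2500

v = -1.2500, ω = -1.2500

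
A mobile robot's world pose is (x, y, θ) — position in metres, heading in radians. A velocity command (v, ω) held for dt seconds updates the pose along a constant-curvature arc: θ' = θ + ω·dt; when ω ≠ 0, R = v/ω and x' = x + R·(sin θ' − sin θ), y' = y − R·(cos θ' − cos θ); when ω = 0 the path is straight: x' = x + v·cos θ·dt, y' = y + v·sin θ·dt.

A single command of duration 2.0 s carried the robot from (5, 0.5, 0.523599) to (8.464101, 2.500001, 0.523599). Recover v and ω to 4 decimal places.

v = 2.0000, ω = 0.0000

Δθ = 0.523599 − 0.523599 = 0.000000
ω = Δθ/dt = 0.000000/2.0 = 0.0000
ω = 0 → v = (Δx·cos θ + Δy·sin θ)/dt = 2.0000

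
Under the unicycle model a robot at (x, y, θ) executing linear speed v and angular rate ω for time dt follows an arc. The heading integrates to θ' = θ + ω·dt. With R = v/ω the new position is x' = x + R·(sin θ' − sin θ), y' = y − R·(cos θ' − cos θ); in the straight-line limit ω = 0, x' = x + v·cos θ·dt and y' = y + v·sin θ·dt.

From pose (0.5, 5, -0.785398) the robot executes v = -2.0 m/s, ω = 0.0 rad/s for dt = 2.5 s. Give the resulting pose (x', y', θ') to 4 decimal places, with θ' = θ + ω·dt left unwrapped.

(-3.0355, 8.5355, -0.7854)

θ' = -0.7854 + 0.0·2.5 = -0.7854
ω = 0 → straight: x' = 0.5 + -2.0·cos(-0.7854)·2.5 = -3.0355
y' = 5 + -2.0·sin(-0.7854)·2.5 = 8.5355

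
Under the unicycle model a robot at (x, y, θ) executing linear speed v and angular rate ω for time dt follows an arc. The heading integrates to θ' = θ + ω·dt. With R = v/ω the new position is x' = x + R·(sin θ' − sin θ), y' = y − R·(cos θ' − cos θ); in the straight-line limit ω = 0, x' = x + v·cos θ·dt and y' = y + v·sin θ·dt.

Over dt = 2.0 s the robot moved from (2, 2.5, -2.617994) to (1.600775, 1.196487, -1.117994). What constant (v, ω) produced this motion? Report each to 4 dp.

Δθ = -1.117994 − -2.617994 = 1.500000
ω = Δθ/dt = 1.500000/2.0 = 0.7500
R = −Δy/(cos θ' − cos θ) = 1.0000
v = R·ω = 1.0000·0.7500 = 0.7500

v = 0.7500, ω = 0.7500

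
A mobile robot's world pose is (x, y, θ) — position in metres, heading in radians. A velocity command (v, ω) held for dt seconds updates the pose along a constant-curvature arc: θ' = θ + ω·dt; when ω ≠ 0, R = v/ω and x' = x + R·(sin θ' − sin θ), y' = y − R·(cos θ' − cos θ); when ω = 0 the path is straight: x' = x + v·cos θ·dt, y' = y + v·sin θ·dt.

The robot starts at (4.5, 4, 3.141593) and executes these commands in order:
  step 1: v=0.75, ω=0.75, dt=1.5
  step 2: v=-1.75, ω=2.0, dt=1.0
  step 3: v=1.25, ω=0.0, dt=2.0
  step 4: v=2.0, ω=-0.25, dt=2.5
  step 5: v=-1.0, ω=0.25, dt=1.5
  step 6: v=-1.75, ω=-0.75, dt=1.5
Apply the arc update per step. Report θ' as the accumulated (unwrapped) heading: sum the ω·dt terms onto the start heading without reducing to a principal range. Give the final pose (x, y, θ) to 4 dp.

step 1: θ'=4.2666 (R=1.0000) → pose (3.5977, 3.4312, 4.2666)
step 2: θ'=6.2666 (R=-0.8750) → pose (2.8228, 4.6833, 6.2666)
step 3: θ'=6.2666 (straight) → pose (5.3224, 4.6419, 6.2666)
step 4: θ'=5.6416 (R=-8.0000) → pose (9.9775, 3.0521, 5.6416)
step 5: θ'=6.0166 (R=-4.0000) → pose (8.6374, 3.7062, 6.0166)
step 6: θ'=4.8916 (R=2.3333) → pose (6.9561, 5.5412, 4.8916)

(6.9561, 5.5412, 4.8916)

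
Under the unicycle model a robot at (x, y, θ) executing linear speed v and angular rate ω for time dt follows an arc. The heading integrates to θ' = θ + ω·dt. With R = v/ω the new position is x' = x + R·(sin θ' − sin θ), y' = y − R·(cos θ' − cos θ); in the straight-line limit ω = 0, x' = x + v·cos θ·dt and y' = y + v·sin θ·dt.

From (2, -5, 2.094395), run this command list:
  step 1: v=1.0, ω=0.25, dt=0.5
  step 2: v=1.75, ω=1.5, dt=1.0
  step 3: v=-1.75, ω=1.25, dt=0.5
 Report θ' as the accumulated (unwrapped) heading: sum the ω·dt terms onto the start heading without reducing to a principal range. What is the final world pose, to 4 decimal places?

(0.6983, -3.6421, 4.3444)

step 1: θ'=2.2194 (R=4.0000) → pose (1.7236, -4.5837, 2.2194)
step 2: θ'=3.7194 (R=1.1667) → pose (0.1567, -4.3112, 3.7194)
step 3: θ'=4.3444 (R=-1.4000) → pose (0.6983, -3.6421, 4.3444)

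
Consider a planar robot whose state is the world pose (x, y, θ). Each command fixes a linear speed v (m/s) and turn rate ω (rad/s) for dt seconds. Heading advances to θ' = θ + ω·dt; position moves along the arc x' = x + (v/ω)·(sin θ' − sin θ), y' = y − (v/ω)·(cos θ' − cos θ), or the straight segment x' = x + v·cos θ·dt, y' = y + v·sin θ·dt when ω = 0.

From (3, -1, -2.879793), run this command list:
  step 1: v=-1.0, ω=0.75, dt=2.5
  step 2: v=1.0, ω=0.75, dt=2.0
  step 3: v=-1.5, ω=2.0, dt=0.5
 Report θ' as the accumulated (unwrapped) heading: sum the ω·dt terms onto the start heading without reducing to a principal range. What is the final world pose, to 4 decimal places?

step 1: θ'=-1.0048 (R=-1.3333) → pose (3.7803, 1.0029, -1.0048)
step 2: θ'=0.4952 (R=1.3333) → pose (5.5393, 0.5448, 0.4952)
step 3: θ'=1.4952 (R=-0.7500) → pose (5.1479, -0.0585, 1.4952)

(5.1479, -0.0585, 1.4952)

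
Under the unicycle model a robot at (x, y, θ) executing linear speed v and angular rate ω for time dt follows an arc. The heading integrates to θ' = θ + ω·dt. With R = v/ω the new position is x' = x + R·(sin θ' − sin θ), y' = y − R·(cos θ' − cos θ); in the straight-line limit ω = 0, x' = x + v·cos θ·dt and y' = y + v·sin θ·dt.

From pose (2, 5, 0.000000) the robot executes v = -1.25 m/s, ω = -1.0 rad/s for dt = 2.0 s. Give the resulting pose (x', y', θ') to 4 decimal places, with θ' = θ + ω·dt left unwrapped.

(0.8634, 6.7702, -2.0000)

θ' = 0.0000 + -1.0·2.0 = -2.0000
R = v/ω = -1.25/-1.0 = 1.2500
x' = 2 + 1.2500·(sin -2.0000 − sin 0.0000) = 0.8634
y' = 5 − 1.2500·(cos -2.0000 − cos 0.0000) = 6.7702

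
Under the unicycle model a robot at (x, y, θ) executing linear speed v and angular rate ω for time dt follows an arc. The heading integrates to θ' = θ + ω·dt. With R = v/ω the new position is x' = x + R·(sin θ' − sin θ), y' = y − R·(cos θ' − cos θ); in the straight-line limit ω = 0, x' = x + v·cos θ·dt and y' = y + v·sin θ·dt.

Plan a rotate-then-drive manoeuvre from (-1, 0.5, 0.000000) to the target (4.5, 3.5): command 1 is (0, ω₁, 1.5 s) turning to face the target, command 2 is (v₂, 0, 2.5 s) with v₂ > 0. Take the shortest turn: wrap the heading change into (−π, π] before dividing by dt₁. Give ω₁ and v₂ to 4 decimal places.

ω₁ = 0.3329, v₂ = 2.5060

heading to target = atan2(3.5−0.5, 4.5−-1) = 0.4993
Δθ = wrap(0.4993 − 0.0000) = 0.4993; ω₁ = Δθ/dt₁ = 0.3329
distance = √((4.5−-1)² + (3.5−0.5)²) = 6.2650; v₂ = distance/dt₂ = 2.5060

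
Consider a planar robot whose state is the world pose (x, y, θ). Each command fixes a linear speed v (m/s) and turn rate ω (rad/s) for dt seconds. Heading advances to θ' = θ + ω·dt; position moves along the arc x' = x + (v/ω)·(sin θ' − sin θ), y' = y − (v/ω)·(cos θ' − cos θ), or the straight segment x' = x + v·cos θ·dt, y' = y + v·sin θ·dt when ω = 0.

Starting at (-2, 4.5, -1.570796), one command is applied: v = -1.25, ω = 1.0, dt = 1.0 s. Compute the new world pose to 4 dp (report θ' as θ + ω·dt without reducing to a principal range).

θ' = -1.5708 + 1.0·1.0 = -0.5708
R = v/ω = -1.25/1.0 = -1.2500
x' = -2 + -1.2500·(sin -0.5708 − sin -1.5708) = -2.5746
y' = 4.5 − -1.2500·(cos -0.5708 − cos -1.5708) = 5.5518

(-2.5746, 5.5518, -0.5708)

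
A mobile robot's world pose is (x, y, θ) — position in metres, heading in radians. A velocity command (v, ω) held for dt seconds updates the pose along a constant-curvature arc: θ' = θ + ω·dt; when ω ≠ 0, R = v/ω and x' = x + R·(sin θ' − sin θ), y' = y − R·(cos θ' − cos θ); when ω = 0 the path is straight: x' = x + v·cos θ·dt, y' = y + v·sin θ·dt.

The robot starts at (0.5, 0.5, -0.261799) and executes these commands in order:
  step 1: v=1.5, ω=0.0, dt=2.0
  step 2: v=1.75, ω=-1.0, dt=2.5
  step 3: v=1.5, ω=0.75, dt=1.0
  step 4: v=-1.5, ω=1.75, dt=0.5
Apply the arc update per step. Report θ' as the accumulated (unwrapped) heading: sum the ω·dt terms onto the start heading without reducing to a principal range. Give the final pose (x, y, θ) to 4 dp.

(2.5290, -3.8696, -1.1368)

step 1: θ'=-0.2618 (straight) → pose (3.3978, -0.2765, -0.2618)
step 2: θ'=-2.7618 (R=-1.7500) → pose (3.5936, -3.5921, -2.7618)
step 3: θ'=-2.0118 (R=2.0000) → pose (2.5264, -4.5959, -2.0118)
step 4: θ'=-1.1368 (R=-0.8571) → pose (2.5290, -3.8696, -1.1368)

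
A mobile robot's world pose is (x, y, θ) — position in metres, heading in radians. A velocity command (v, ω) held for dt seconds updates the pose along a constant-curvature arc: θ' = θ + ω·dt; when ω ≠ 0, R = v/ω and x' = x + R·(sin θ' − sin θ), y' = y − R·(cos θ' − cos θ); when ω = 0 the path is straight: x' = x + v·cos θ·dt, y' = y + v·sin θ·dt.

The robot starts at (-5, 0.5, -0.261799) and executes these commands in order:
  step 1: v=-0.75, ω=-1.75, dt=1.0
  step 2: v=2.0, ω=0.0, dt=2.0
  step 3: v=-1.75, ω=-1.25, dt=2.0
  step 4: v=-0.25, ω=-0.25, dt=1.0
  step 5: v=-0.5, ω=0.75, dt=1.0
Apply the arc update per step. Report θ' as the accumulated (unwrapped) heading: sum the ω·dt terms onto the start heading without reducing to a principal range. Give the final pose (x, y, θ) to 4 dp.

step 1: θ'=-2.0118 (R=0.4286) → pose (-5.2766, 1.0969, -2.0118)
step 2: θ'=-2.0118 (straight) → pose (-6.9840, -2.5204, -2.0118)
step 3: θ'=-4.5118 (R=1.4000) → pose (-4.3460, -2.8390, -4.5118)
step 4: θ'=-4.7618 (R=1.0000) → pose (-4.3272, -3.0877, -4.7618)
step 5: θ'=-4.0118 (R=-0.6667) → pose (-4.1710, -3.5504, -4.0118)

(-4.1710, -3.5504, -4.0118)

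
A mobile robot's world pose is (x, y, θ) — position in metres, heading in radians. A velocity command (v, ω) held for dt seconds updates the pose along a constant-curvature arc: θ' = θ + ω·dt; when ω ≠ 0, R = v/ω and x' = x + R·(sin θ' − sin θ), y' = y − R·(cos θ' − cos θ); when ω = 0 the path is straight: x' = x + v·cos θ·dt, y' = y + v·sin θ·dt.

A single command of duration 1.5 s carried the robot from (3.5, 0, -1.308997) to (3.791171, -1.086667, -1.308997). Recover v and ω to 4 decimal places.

v = 0.7500, ω = 0.0000

Δθ = -1.308997 − -1.308997 = 0.000000
ω = Δθ/dt = 0.000000/1.5 = 0.0000
ω = 0 → v = (Δx·cos θ + Δy·sin θ)/dt = 0.7500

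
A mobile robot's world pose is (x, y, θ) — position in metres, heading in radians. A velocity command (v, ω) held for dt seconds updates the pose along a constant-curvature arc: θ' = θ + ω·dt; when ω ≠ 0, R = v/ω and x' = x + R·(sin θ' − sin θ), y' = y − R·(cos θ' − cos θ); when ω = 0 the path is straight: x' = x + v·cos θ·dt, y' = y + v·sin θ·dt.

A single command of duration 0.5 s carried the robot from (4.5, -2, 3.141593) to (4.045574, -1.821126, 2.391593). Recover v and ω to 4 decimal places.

Δθ = 2.391593 − 3.141593 = -0.750000
ω = Δθ/dt = -0.750000/0.5 = -1.5000
R = Δx/(sin θ' − sin θ) = -0.6667
v = R·ω = -0.6667·-1.5000 = 1.0000

v = 1.0000, ω = -1.5000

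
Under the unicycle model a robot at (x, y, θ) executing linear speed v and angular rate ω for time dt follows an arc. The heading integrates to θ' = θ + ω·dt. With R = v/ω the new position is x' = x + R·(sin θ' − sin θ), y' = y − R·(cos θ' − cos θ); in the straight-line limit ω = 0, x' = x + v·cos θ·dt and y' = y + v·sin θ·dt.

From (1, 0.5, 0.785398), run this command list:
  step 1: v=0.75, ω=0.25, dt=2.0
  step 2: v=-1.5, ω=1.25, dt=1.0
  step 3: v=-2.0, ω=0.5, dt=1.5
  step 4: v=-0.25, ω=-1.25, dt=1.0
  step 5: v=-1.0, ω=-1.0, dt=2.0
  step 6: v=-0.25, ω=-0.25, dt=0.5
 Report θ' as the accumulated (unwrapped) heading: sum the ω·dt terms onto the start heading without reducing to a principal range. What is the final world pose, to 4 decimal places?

(4.3013, -1.7711, -0.0896)

step 1: θ'=1.2854 (R=3.0000) → pose (1.7573, 1.7767, 1.2854)
step 2: θ'=2.5354 (R=-1.2000) → pose (2.2251, 0.4527, 2.5354)
step 3: θ'=3.2854 (R=-4.0000) → pose (5.0773, -0.2188, 3.2854)
step 4: θ'=2.0354 (R=0.2000) → pose (5.2848, -0.3271, 2.0354)
step 5: θ'=0.0354 (R=1.0000) → pose (4.4262, -1.7745, 0.0354)
step 6: θ'=-0.0896 (R=1.0000) → pose (4.3013, -1.7711, -0.0896)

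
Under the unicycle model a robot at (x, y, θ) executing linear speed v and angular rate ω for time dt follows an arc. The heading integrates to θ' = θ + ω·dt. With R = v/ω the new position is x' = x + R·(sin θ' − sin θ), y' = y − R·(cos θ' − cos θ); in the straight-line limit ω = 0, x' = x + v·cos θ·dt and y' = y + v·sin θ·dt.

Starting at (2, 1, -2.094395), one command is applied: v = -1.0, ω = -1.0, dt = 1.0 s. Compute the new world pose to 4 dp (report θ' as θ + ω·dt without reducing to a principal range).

(2.8188, 1.4989, -3.0944)

θ' = -2.0944 + -1.0·1.0 = -3.0944
R = v/ω = -1.0/-1.0 = 1.0000
x' = 2 + 1.0000·(sin -3.0944 − sin -2.0944) = 2.8188
y' = 1 − 1.0000·(cos -3.0944 − cos -2.0944) = 1.4989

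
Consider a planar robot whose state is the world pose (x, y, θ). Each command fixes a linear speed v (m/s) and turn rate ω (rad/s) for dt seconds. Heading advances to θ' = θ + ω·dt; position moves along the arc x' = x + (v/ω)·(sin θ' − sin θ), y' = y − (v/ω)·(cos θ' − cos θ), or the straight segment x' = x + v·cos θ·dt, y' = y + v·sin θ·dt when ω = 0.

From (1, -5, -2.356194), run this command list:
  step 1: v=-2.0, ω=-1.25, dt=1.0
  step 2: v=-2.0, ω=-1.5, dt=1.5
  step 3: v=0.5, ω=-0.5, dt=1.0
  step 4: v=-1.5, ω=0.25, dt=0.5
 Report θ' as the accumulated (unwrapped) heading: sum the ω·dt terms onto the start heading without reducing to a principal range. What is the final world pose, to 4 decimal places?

step 1: θ'=-3.6062 (R=1.6000) → pose (2.8483, -4.7010, -3.6062)
step 2: θ'=-5.8562 (R=1.3333) → pose (2.8030, -7.1066, -5.8562)
step 3: θ'=-6.3562 (R=-1.0000) → pose (3.2901, -7.0195, -6.3562)
step 4: θ'=-6.2312 (R=-6.0000) → pose (2.5406, -7.0116, -6.2312)

(2.5406, -7.0116, -6.2312)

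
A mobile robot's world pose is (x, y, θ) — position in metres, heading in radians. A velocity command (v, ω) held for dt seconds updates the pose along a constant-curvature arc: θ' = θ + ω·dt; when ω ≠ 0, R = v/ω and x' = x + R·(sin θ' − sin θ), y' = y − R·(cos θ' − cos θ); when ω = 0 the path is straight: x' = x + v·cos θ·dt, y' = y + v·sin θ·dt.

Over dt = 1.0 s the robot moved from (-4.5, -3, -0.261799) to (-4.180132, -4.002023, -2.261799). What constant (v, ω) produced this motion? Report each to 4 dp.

Δθ = -2.261799 − -0.261799 = -2.000000
ω = Δθ/dt = -2.000000/1.0 = -2.0000
R = −Δy/(cos θ' − cos θ) = -0.6250
v = R·ω = -0.6250·-2.0000 = 1.2500

v = 1.2500, ω = -2.0000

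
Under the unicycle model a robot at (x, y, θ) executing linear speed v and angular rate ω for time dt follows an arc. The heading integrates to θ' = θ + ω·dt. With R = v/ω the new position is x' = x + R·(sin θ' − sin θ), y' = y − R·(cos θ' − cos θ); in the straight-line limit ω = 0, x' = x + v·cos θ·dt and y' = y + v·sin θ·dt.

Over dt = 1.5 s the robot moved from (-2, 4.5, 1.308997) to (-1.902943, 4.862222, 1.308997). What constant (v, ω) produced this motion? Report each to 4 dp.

v = 0.2500, ω = 0.0000

Δθ = 1.308997 − 1.308997 = 0.000000
ω = Δθ/dt = 0.000000/1.5 = 0.0000
ω = 0 → v = (Δx·cos θ + Δy·sin θ)/dt = 0.2500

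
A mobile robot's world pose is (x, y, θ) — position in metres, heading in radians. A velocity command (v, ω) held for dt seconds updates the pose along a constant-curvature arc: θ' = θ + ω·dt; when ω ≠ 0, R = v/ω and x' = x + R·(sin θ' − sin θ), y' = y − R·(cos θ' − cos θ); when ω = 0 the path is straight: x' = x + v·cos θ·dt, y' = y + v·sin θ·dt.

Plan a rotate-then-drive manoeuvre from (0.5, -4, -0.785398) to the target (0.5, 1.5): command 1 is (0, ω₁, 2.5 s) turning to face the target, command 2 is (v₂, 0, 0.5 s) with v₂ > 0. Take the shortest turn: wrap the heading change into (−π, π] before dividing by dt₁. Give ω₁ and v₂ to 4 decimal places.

heading to target = atan2(1.5−-4, 0.5−0.5) = 1.5708
Δθ = wrap(1.5708 − -0.7854) = 2.3562; ω₁ = Δθ/dt₁ = 0.9425
distance = √((0.5−0.5)² + (1.5−-4)²) = 5.5000; v₂ = distance/dt₂ = 11.0000

ω₁ = 0.9425, v₂ = 11.0000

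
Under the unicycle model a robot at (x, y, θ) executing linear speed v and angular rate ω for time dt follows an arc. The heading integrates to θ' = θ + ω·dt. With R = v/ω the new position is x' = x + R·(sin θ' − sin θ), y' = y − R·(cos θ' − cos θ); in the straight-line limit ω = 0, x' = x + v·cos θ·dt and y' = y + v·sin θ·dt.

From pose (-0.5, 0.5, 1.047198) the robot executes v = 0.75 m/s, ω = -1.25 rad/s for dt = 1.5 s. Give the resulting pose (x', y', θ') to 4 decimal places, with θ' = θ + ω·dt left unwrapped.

θ' = 1.0472 + -1.25·1.5 = -0.8278
R = v/ω = 0.75/-1.25 = -0.6000
x' = -0.5 + -0.6000·(sin -0.8278 − sin 1.0472) = 0.4615
y' = 0.5 − -0.6000·(cos -0.8278 − cos 1.0472) = 0.6059

(0.4615, 0.6059, -0.8278)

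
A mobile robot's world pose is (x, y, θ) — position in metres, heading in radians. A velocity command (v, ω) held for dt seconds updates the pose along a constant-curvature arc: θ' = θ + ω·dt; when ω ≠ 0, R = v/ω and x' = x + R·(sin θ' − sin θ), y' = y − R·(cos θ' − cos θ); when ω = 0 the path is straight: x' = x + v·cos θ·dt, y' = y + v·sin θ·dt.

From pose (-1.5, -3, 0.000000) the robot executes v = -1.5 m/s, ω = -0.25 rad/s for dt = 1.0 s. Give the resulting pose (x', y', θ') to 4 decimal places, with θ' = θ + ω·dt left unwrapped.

(-2.9844, -2.8135, -0.2500)

θ' = 0.0000 + -0.25·1.0 = -0.2500
R = v/ω = -1.5/-0.25 = 6.0000
x' = -1.5 + 6.0000·(sin -0.2500 − sin 0.0000) = -2.9844
y' = -3 − 6.0000·(cos -0.2500 − cos 0.0000) = -2.8135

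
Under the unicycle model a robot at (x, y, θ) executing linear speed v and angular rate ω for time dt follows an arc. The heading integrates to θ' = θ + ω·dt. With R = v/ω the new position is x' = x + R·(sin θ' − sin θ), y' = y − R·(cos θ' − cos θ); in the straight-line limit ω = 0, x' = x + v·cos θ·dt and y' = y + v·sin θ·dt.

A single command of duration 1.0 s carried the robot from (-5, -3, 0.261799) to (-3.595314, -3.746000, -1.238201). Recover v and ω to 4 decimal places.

Δθ = -1.238201 − 0.261799 = -1.500000
ω = Δθ/dt = -1.500000/1.0 = -1.5000
R = Δx/(sin θ' − sin θ) = -1.1667
v = R·ω = -1.1667·-1.5000 = 1.7500

v = 1.7500, ω = -1.5000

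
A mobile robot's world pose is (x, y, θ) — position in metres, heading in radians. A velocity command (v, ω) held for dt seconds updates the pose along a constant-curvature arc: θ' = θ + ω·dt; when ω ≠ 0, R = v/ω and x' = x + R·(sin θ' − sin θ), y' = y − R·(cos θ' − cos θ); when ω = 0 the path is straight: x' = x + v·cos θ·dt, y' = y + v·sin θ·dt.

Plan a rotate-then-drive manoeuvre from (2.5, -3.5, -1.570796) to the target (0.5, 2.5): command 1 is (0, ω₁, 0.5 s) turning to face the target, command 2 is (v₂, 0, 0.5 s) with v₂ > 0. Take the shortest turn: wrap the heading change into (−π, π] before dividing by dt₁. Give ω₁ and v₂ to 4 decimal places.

heading to target = atan2(2.5−-3.5, 0.5−2.5) = 1.8925
Δθ = wrap(1.8925 − -1.5708) = -2.8198; ω₁ = Δθ/dt₁ = -5.6397
distance = √((0.5−2.5)² + (2.5−-3.5)²) = 6.3246; v₂ = distance/dt₂ = 12.6491

ω₁ = -5.6397, v₂ = 12.6491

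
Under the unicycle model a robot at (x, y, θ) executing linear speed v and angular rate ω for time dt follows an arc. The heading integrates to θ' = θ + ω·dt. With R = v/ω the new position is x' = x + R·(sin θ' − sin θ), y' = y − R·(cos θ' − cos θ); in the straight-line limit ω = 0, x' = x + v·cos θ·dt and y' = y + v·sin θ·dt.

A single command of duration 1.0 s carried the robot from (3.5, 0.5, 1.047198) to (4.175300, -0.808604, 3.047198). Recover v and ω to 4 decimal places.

Δθ = 3.047198 − 1.047198 = 2.000000
ω = Δθ/dt = 2.000000/1.0 = 2.0000
R = −Δy/(cos θ' − cos θ) = -0.8750
v = R·ω = -0.8750·2.0000 = -1.7500

v = -1.7500, ω = 2.0000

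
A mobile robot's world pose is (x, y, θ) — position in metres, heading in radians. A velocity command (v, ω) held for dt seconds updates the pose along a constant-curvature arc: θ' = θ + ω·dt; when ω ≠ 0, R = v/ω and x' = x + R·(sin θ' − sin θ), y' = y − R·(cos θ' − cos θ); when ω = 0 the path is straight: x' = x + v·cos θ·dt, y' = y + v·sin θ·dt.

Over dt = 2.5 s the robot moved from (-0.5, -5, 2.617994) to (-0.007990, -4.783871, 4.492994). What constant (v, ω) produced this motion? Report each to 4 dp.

Δθ = 4.492994 − 2.617994 = 1.875000
ω = Δθ/dt = 1.875000/2.5 = 0.7500
R = Δx/(sin θ' − sin θ) = -0.3333
v = R·ω = -0.3333·0.7500 = -0.2500

v = -0.2500, ω = 0.7500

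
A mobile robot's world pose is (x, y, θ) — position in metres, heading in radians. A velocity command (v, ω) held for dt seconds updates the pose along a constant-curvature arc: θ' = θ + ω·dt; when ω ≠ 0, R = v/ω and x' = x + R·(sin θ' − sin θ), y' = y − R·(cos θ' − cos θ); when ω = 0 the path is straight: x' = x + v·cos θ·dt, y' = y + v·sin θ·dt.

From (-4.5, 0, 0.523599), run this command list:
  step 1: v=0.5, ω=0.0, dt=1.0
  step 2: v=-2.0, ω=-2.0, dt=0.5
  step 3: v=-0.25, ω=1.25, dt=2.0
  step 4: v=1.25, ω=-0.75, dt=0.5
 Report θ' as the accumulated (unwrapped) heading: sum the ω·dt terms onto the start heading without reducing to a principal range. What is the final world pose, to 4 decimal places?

(-5.4601, 0.5618, 1.6486)

step 1: θ'=0.5236 (straight) → pose (-4.0670, 0.2500, 0.5236)
step 2: θ'=-0.4764 (R=1.0000) → pose (-5.0256, 0.2274, -0.4764)
step 3: θ'=2.0236 (R=-0.2000) → pose (-5.2971, -0.0379, 2.0236)
step 4: θ'=1.6486 (R=-1.6667) → pose (-5.4601, 0.5618, 1.6486)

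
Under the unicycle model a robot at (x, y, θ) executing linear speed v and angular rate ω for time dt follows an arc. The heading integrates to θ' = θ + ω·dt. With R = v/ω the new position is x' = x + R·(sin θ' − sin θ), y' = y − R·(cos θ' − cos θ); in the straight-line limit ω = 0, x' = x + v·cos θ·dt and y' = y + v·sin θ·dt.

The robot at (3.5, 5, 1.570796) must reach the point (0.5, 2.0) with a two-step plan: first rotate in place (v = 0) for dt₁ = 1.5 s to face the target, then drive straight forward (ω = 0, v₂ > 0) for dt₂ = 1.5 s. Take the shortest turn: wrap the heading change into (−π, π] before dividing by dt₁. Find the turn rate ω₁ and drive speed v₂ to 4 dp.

heading to target = atan2(2−5, 0.5−3.5) = -2.3562
Δθ = wrap(-2.3562 − 1.5708) = 2.3562; ω₁ = Δθ/dt₁ = 1.5708
distance = √((0.5−3.5)² + (2−5)²) = 4.2426; v₂ = distance/dt₂ = 2.8284

ω₁ = 1.5708, v₂ = 2.8284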